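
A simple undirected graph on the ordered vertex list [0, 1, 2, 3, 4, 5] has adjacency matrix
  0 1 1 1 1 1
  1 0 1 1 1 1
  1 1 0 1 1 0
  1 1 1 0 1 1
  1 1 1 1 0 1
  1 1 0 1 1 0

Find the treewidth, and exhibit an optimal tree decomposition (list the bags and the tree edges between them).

Treewidth 4.
One such decomposition:
Bags: B1 = {0, 1, 3, 4, 5}  B2 = {0, 1, 2, 3, 4}
Tree: B1–B2

Each bag holds 5 vertices, so the decomposition has width 4, which upper-bounds the treewidth. Conversely, {0, 1, 2, 3, 4} is a clique of size 5, and the vertices of any clique must share a bag in every tree decomposition; so some bag has ≥ 5 vertices and tw(G) ≥ 4. Hence tw(G) = 4 exactly.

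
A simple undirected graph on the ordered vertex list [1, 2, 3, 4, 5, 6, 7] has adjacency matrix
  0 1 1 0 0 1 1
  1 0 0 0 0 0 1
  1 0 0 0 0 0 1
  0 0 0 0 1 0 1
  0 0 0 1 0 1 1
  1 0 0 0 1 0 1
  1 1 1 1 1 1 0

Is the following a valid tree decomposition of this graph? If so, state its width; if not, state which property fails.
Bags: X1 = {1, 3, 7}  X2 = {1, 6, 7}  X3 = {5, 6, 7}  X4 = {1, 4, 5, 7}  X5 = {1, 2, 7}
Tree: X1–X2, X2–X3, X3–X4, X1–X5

A tree decomposition must satisfy three properties: every vertex lies in some bag; for every edge, both endpoints lie together in some bag; and for every vertex, the bags containing it form a connected subtree. Here bags containing vertex 1 are not connected in the tree, so the decomposition is invalid.

No — bags containing vertex 1 are not connected in the tree.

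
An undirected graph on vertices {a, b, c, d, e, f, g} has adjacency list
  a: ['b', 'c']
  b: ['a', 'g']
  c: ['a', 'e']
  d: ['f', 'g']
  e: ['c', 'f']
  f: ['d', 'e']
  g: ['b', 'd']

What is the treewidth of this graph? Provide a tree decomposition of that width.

Treewidth 2.
One such decomposition:
Bags: B1 = {d, e, f}  B2 = {d, e, g}  B3 = {b, e, g}  B4 = {a, b, e}  B5 = {a, c, e}
Tree: B1–B2, B2–B3, B3–B4, B4–B5

The largest bag has 3 vertices, giving width 2; this decomposition certifies tw(G) ≤ 2. For the lower bound, G contains the cycle e–f–d–g–b–a–c–e, so G is not a forest; only forests have treewidth ≤ 1, hence tw(G) ≥ 2. Hence tw(G) = 2 exactly.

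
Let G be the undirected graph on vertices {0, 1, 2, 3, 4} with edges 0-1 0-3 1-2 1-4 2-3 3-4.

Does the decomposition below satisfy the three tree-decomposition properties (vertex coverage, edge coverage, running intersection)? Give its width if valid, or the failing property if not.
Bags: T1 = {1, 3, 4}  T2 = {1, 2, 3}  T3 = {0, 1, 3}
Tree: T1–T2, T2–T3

Checking the three conditions: (i) the bags cover all of {0, 1, 2, 3, 4}; (ii) for each edge, some bag contains both endpoints; (iii) the bags containing any fixed vertex form a subtree. All hold, so the decomposition is valid with width 3 − 1 = 2.

Yes; width 2.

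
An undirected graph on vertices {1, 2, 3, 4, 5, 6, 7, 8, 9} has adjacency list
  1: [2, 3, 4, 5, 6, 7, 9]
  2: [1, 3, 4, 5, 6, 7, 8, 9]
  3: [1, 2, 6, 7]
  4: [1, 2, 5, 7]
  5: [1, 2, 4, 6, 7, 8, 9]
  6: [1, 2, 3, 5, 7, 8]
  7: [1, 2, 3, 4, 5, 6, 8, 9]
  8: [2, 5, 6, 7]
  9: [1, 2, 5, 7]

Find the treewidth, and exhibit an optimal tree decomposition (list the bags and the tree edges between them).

Treewidth 4.
Bags: B1 = {1, 2, 4, 5, 7}  B2 = {1, 2, 5, 7, 9}  B3 = {1, 2, 5, 6, 7}  B4 = {2, 5, 6, 7, 8}  B5 = {1, 2, 3, 6, 7}
Tree: B1–B2, B2–B3, B3–B4, B3–B5

Every bag has size at most 5, so the width is 5 − 1 = 4 and tw(G) ≤ 4. Conversely, {2, 5, 6, 7, 8} is a clique of size 5, and the vertices of any clique must share a bag in every tree decomposition; so some bag has ≥ 5 vertices and tw(G) ≥ 4. The upper and lower bounds meet at 4, so that is the treewidth.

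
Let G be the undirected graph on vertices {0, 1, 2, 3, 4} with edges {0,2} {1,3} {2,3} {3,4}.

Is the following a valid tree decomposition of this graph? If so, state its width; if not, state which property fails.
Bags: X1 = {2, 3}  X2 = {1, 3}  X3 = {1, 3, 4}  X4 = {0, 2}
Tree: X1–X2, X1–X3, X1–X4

No — bags containing vertex 1 are not connected in the tree.

A tree decomposition must satisfy three properties: every vertex lies in some bag; for every edge, both endpoints lie together in some bag; and for every vertex, the bags containing it form a connected subtree. Here bags containing vertex 1 are not connected in the tree, so the decomposition is invalid.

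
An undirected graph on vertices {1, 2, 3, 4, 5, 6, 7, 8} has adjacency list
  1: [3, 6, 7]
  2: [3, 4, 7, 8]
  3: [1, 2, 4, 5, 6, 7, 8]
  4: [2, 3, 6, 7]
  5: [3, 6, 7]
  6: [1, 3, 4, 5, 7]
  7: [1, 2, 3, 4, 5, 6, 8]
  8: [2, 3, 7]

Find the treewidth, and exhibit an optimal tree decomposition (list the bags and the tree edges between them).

Treewidth 3.
One such decomposition:
Bags: B1 = {3, 4, 6, 7}  B2 = {2, 3, 4, 7}  B3 = {1, 3, 6, 7}  B4 = {3, 5, 6, 7}  B5 = {2, 3, 7, 8}
Tree: B1–B2, B1–B3, B3–B4, B2–B5

Every bag has size at most 4, so the width is 4 − 1 = 3 and tw(G) ≤ 3. On the other hand G contains the 4-clique {2, 3, 7, 8}. A clique must lie in a single bag of any decomposition, so no decomposition can have width below 3. The upper and lower bounds meet at 3, so that is the treewidth.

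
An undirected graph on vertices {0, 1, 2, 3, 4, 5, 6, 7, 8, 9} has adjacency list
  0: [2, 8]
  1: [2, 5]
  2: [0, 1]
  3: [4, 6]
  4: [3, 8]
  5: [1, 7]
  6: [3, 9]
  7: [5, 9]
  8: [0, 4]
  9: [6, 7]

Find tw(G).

2

A width-2 tree decomposition is:
Bags: B1 = {0, 4, 8}  B2 = {0, 3, 4}  B3 = {0, 3, 6}  B4 = {0, 6, 9}  B5 = {0, 7, 9}  B6 = {0, 5, 7}  B7 = {0, 1, 5}  B8 = {0, 1, 2}
Tree: B1–B2, B2–B3, B3–B4, B4–B5, B5–B6, B6–B7, B7–B8
Each bag holds 3 vertices, so the decomposition has width 2, which upper-bounds the treewidth. The edges 0–8–4–3–6–9–7–5–1–2–0 form a cycle, so G is not a tree and its treewidth is at least 2. The upper and lower bounds meet at 2, so that is the treewidth.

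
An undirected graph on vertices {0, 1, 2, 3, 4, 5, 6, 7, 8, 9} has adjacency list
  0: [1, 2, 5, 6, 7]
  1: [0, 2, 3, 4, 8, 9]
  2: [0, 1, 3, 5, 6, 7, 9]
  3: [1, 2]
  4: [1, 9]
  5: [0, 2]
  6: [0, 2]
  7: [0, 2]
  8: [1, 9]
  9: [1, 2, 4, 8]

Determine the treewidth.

2

A width-2 tree decomposition is:
Bags: B1 = {1, 2, 3}  B2 = {1, 2, 9}  B3 = {1, 4, 9}  B4 = {1, 8, 9}  B5 = {0, 1, 2}  B6 = {0, 2, 5}  B7 = {0, 2, 6}  B8 = {0, 2, 7}
Tree: B1–B2, B2–B3, B2–B4, B2–B5, B5–B6, B5–B7, B7–B8
The largest bag has 3 vertices, giving width 2; this decomposition certifies tw(G) ≤ 2. On the other hand G contains the 3-clique {1, 8, 9}. A clique must lie in a single bag of any decomposition, so no decomposition can have width below 2. Therefore the treewidth is 2.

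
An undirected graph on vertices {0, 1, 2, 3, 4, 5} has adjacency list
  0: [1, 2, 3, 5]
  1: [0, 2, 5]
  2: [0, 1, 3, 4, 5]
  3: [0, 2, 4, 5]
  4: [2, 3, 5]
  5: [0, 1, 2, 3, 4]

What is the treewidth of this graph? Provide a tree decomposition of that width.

Treewidth 3.
One optimal decomposition is:
Bags: B1 = {0, 2, 3, 5}  B2 = {0, 1, 2, 5}  B3 = {2, 3, 4, 5}
Tree: B1–B2, B1–B3

The largest bag has 4 vertices, giving width 3; this decomposition certifies tw(G) ≤ 3. Conversely, {0, 1, 2, 5} is a clique of size 4, and the vertices of any clique must share a bag in every tree decomposition; so some bag has ≥ 4 vertices and tw(G) ≥ 3. Hence tw(G) = 3 exactly.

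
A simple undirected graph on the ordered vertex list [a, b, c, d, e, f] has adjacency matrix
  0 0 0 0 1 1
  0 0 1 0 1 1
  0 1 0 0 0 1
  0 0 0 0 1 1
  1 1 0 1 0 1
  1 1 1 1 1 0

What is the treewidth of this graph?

2

A width-2 tree decomposition is:
Bags: B1 = {a, e, f}  B2 = {b, e, f}  B3 = {d, e, f}  B4 = {b, c, f}
Tree: B1–B2, B2–B3, B2–B4
Each bag holds 3 vertices, so the decomposition has width 2, which upper-bounds the treewidth. On the other hand G contains the 3-clique {d, e, f}. A clique must lie in a single bag of any decomposition, so no decomposition can have width below 2. Hence tw(G) = 2 exactly.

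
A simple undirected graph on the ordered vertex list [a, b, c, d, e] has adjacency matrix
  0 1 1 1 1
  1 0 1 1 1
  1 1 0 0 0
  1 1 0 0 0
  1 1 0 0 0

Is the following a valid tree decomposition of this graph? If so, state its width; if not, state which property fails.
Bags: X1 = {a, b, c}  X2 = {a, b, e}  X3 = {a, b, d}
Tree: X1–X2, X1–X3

Yes; width 2.

Every vertex of G appears in some bag (union = {a, b, c, d, e}); every edge is covered by a bag; and for each vertex v the set of bags containing v is connected in the bag tree. The decomposition is therefore valid. The largest bag has 3 vertices, so the width is 2.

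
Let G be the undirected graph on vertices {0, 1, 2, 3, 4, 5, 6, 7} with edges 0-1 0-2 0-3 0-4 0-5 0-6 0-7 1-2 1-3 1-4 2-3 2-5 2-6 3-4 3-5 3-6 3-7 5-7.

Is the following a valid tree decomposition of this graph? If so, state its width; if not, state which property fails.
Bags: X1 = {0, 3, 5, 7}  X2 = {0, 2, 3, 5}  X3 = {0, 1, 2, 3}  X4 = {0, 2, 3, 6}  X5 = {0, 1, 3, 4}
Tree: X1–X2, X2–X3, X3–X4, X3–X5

Yes; width 3.

Checking the three conditions: (i) the bags cover all of {0, 1, 2, 3, 4, 5, 6, 7}; (ii) for each edge, some bag contains both endpoints; (iii) the bags containing any fixed vertex form a subtree. All hold, so the decomposition is valid with width 4 − 1 = 3.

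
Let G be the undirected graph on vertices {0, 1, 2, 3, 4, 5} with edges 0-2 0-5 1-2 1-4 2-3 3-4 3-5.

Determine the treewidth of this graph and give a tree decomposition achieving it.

Each bag holds 3 vertices, so the decomposition has width 2, which upper-bounds the treewidth. For the lower bound, G contains the cycle 5–0–2–3–5, so G is not a forest; only forests have treewidth ≤ 1, hence tw(G) ≥ 2. Combining the bounds, tw(G) = 2.

Treewidth 2.
One optimal decomposition is:
Bags: B1 = {0, 3, 5}  B2 = {0, 2, 3}  B3 = {2, 3, 4}  B4 = {1, 2, 4}
Tree: B1–B2, B2–B3, B3–B4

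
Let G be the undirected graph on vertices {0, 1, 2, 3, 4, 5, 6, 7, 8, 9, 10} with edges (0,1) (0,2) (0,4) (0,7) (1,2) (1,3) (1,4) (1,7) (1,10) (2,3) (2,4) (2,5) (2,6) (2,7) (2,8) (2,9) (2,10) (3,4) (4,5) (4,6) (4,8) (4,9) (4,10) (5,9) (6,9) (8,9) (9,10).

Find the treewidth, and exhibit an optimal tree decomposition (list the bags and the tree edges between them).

The largest bag has 4 vertices, giving width 3; this decomposition certifies tw(G) ≤ 3. Conversely, {0, 1, 2, 4} is a clique of size 4, and the vertices of any clique must share a bag in every tree decomposition; so some bag has ≥ 4 vertices and tw(G) ≥ 3. The upper and lower bounds meet at 3, so that is the treewidth.

Treewidth 3.
Bags: B1 = {1, 2, 4, 10}  B2 = {0, 1, 2, 4}  B3 = {2, 4, 9, 10}  B4 = {2, 4, 6, 9}  B5 = {2, 4, 8, 9}  B6 = {1, 2, 3, 4}  B7 = {2, 4, 5, 9}  B8 = {0, 1, 2, 7}
Tree: B1–B2, B1–B3, B3–B4, B4–B5, B2–B6, B4–B7, B2–B8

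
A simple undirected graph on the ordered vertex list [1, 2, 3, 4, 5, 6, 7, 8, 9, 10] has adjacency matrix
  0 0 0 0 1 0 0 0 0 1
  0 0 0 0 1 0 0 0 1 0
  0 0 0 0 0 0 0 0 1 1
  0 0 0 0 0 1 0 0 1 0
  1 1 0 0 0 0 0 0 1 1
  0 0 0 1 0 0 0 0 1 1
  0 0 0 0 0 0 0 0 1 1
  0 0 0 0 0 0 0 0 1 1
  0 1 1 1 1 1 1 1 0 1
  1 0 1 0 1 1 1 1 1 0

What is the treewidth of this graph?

2

A width-2 tree decomposition is:
Bags: B1 = {7, 9, 10}  B2 = {6, 9, 10}  B3 = {5, 9, 10}  B4 = {8, 9, 10}  B5 = {4, 6, 9}  B6 = {2, 5, 9}  B7 = {1, 5, 10}  B8 = {3, 9, 10}
Tree: B1–B2, B1–B3, B2–B4, B2–B5, B3–B6, B3–B7, B2–B8
The largest bag has 3 vertices, giving width 2; this decomposition certifies tw(G) ≤ 2. Conversely, {1, 5, 10} is a clique of size 3, and the vertices of any clique must share a bag in every tree decomposition; so some bag has ≥ 3 vertices and tw(G) ≥ 2. The upper and lower bounds meet at 2, so that is the treewidth.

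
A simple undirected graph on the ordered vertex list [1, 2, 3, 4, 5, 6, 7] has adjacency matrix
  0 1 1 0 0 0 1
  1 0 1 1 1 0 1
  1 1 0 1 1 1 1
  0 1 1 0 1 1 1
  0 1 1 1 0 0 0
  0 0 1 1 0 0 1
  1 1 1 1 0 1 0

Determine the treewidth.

3

A width-3 tree decomposition is:
Bags: B1 = {3, 4, 6, 7}  B2 = {2, 3, 4, 7}  B3 = {1, 2, 3, 7}  B4 = {2, 3, 4, 5}
Tree: B1–B2, B2–B3, B2–B4
Each bag holds 4 vertices, so the decomposition has width 3, which upper-bounds the treewidth. On the other hand G contains the 4-clique {1, 2, 3, 7}. A clique must lie in a single bag of any decomposition, so no decomposition can have width below 3. Combining the bounds, tw(G) = 3.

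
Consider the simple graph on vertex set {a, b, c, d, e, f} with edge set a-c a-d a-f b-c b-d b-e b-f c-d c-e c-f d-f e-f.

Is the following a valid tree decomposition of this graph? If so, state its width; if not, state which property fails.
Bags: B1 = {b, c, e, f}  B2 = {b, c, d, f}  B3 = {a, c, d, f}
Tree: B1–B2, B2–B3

Vertex coverage: the bags together contain {a, b, c, d, e, f}, the full vertex set. Edge coverage: each edge of G has both endpoints in at least one bag. Running intersection: for every vertex, the bags containing it form a connected subtree. All three properties hold, so this is a valid tree decomposition of width max|bag| − 1 = 3, and hence tw(G) ≤ 3.

Yes; width 3.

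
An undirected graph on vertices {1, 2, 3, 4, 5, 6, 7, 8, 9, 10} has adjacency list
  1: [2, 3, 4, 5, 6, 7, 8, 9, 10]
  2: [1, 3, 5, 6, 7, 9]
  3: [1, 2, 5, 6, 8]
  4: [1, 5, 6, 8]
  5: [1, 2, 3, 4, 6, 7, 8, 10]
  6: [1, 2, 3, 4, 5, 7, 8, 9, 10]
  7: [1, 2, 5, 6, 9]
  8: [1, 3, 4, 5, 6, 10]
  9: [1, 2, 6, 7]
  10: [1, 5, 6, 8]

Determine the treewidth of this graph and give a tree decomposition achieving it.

The largest bag has 5 vertices, giving width 4; this decomposition certifies tw(G) ≤ 4. On the other hand G contains the 5-clique {1, 2, 6, 7, 9}. A clique must lie in a single bag of any decomposition, so no decomposition can have width below 4. The upper and lower bounds meet at 4, so that is the treewidth.

Treewidth 4.
Bags: B1 = {1, 2, 3, 5, 6}  B2 = {1, 2, 5, 6, 7}  B3 = {1, 3, 5, 6, 8}  B4 = {1, 4, 5, 6, 8}  B5 = {1, 2, 6, 7, 9}  B6 = {1, 5, 6, 8, 10}
Tree: B1–B2, B1–B3, B3–B4, B2–B5, B4–B6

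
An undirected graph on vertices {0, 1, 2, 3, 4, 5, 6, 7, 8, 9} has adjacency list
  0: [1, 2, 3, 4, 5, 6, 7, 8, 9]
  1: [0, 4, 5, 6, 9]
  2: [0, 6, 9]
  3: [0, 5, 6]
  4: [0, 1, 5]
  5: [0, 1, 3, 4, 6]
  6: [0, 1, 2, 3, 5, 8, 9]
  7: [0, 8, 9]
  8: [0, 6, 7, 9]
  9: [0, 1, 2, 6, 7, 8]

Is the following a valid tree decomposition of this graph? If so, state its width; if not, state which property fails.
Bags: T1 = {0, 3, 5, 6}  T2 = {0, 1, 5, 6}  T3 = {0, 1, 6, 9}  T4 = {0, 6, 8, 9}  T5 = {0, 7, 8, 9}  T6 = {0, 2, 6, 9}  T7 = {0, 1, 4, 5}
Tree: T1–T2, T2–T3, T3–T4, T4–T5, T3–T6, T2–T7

Yes; width 3.

Checking the three conditions: (i) the bags cover all of {0, 1, 2, 3, 4, 5, 6, 7, 8, 9}; (ii) for each edge, some bag contains both endpoints; (iii) the bags containing any fixed vertex form a subtree. All hold, so the decomposition is valid with width 4 − 1 = 3.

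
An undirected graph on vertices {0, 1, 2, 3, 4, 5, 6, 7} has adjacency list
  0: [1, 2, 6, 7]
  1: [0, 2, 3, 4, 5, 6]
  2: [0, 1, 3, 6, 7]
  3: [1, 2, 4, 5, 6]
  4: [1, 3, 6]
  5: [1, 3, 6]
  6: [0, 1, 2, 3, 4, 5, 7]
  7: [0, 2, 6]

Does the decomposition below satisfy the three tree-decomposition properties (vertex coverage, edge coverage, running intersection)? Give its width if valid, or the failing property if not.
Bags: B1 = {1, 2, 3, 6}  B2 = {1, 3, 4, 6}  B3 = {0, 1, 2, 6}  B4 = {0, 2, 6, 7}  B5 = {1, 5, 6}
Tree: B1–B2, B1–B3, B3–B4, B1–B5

A tree decomposition must satisfy three properties: every vertex lies in some bag; for every edge, both endpoints lie together in some bag; and for every vertex, the bags containing it form a connected subtree. Here edge (3,5) lies in no bag, so the decomposition is invalid.

No — edge (3,5) lies in no bag.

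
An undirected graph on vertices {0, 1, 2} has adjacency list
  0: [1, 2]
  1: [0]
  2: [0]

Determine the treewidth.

A width-1 tree decomposition is:
Bags: B1 = {0, 2}  B2 = {0, 1}
Tree: B1–B2
The largest bag has 2 vertices, giving width 1; this decomposition certifies tw(G) ≤ 1. Since G has at least one edge (e.g. 2–0), it is not an edgeless graph, so tw(G) ≥ 1. Combining the bounds, tw(G) = 1.

1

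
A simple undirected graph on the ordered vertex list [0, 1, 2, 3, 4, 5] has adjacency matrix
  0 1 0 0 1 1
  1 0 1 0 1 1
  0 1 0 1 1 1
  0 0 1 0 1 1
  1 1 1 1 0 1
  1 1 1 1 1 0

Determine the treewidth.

3

A width-3 tree decomposition is:
Bags: B1 = {1, 2, 4, 5}  B2 = {0, 1, 4, 5}  B3 = {2, 3, 4, 5}
Tree: B1–B2, B1–B3
Each bag holds 4 vertices, so the decomposition has width 3, which upper-bounds the treewidth. Conversely, {0, 1, 4, 5} is a clique of size 4, and the vertices of any clique must share a bag in every tree decomposition; so some bag has ≥ 4 vertices and tw(G) ≥ 3. Hence tw(G) = 3 exactly.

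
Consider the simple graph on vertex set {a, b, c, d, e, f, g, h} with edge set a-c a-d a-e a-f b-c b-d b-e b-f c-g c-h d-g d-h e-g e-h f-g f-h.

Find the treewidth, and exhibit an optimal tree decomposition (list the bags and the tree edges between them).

Treewidth 4.
One optimal decomposition is:
Bags: B1 = {b, c, d, e, f}  B2 = {a, c, d, e, f}  B3 = {c, d, e, f, h}  B4 = {c, d, e, f, g}
Tree: B1–B2, B2–B3, B3–B4

Each bag holds 5 vertices, so the decomposition has width 4, which upper-bounds the treewidth. For the lower bound: the 5 vertex sets {b,d}, {a,c}, {e,h}, {f}, {g} are disjoint, each induces a connected subgraph, and every pair is joined by at least one edge of G. Contracting each set to a single vertex therefore yields K_{5} as a minor, and since treewidth is minor-monotone, tw(G) ≥ tw(K_{5}) = 4. Combining the bounds, tw(G) = 4.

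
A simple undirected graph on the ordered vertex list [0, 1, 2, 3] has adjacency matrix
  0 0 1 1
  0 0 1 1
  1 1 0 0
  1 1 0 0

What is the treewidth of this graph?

2

A width-2 tree decomposition is:
Bags: B1 = {0, 1, 2}  B2 = {0, 1, 3}
Tree: B1–B2
The largest bag has 3 vertices, giving width 2; this decomposition certifies tw(G) ≤ 2. Since 0–2–1–3–0 is a cycle in G, G is not acyclic. Forests are exactly the graphs of treewidth ≤ 1, so tw(G) ≥ 2. Hence tw(G) = 2 exactly.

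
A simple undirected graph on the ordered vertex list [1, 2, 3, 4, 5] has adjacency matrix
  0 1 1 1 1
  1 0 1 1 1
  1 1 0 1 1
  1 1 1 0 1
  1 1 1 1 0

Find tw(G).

A width-4 tree decomposition is:
Bags: B1 = {1, 2, 3, 4, 5}
Tree: (single bag)
With just one bag of size 5, the width is 5 − 1 = 4, so tw(G) ≤ 4. Conversely, {1, 2, 3, 4, 5} is a clique of size 5, and the vertices of any clique must share a bag in every tree decomposition; so some bag has ≥ 5 vertices and tw(G) ≥ 4. The upper and lower bounds meet at 4, so that is the treewidth.

4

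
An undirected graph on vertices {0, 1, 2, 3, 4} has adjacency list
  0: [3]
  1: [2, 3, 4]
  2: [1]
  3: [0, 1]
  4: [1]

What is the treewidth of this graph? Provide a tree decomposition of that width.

Treewidth 1.
Bags: B1 = {0, 3}  B2 = {1, 3}  B3 = {1, 2}  B4 = {1, 4}
Tree: B1–B2, B2–B3, B3–B4

The largest bag has 2 vertices, giving width 1; this decomposition certifies tw(G) ≤ 1. Any graph with an edge has treewidth ≥ 1, and G has the edge 3–0. Hence tw(G) = 1 exactly.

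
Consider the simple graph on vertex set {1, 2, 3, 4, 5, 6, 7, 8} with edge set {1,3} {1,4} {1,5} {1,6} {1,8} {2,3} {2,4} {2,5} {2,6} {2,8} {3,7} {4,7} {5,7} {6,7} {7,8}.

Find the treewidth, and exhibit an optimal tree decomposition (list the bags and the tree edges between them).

Treewidth 3.
One optimal decomposition is:
Bags: B1 = {1, 2, 4, 7}  B2 = {1, 2, 7, 8}  B3 = {1, 2, 3, 7}  B4 = {1, 2, 5, 7}  B5 = {1, 2, 6, 7}
Tree: B1–B2, B2–B3, B3–B4, B4–B5

The largest bag has 4 vertices, giving width 3; this decomposition certifies tw(G) ≤ 3. For the lower bound: the 4 vertex sets {2,4}, {7,8}, {1}, {3} are disjoint, each induces a connected subgraph, and every pair is joined by at least one edge of G. Contracting each set to a single vertex therefore yields K_{4} as a minor, and since treewidth is minor-monotone, tw(G) ≥ tw(K_{4}) = 3. Therefore the treewidth is 3.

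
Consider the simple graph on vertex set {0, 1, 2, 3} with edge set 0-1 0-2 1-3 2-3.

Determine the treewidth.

2

A width-2 tree decomposition is:
Bags: B1 = {1, 2, 3}  B2 = {0, 1, 2}
Tree: B1–B2
Each bag holds 3 vertices, so the decomposition has width 2, which upper-bounds the treewidth. The edges 2–3–1–0–2 form a cycle, so G is not a tree and its treewidth is at least 2. Therefore the treewidth is 2.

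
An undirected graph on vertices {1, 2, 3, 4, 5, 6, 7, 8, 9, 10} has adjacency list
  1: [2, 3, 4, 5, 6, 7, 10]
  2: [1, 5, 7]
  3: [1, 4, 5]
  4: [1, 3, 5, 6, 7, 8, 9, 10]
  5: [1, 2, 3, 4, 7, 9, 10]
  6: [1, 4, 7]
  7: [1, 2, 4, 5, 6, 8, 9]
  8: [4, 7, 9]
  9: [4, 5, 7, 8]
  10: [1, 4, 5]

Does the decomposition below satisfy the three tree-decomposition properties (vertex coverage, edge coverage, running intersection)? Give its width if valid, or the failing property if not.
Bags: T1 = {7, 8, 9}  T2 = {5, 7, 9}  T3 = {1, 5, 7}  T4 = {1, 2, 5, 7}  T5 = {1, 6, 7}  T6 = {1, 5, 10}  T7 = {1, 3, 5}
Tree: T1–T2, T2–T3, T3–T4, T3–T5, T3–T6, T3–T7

No — vertex 4 appears in no bag.

A tree decomposition must satisfy three properties: every vertex lies in some bag; for every edge, both endpoints lie together in some bag; and for every vertex, the bags containing it form a connected subtree. Here vertex 4 appears in no bag, so the decomposition is invalid.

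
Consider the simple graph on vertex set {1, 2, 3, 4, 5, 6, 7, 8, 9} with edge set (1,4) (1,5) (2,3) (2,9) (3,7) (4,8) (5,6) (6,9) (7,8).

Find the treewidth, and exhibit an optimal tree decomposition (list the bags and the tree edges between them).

The largest bag has 3 vertices, giving width 2; this decomposition certifies tw(G) ≤ 2. Since 6–9–2–3–7–8–4–1–5–6 is a cycle in G, G is not acyclic. Forests are exactly the graphs of treewidth ≤ 1, so tw(G) ≥ 2. Combining the bounds, tw(G) = 2.

Treewidth 2.
One such decomposition:
Bags: B1 = {2, 6, 9}  B2 = {2, 3, 6}  B3 = {3, 6, 7}  B4 = {6, 7, 8}  B5 = {4, 6, 8}  B6 = {1, 4, 6}  B7 = {1, 5, 6}
Tree: B1–B2, B2–B3, B3–B4, B4–B5, B5–B6, B6–B7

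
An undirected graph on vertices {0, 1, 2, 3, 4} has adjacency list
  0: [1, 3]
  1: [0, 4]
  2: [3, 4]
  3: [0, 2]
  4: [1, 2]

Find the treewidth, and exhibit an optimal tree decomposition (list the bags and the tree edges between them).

Treewidth 2.
One optimal decomposition is:
Bags: B1 = {0, 1, 3}  B2 = {1, 2, 3}  B3 = {1, 2, 4}
Tree: B1–B2, B2–B3

Each bag holds 3 vertices, so the decomposition has width 2, which upper-bounds the treewidth. For the lower bound, G contains the cycle 1–0–3–2–4–1, so G is not a forest; only forests have treewidth ≤ 1, hence tw(G) ≥ 2. Therefore the treewidth is 2.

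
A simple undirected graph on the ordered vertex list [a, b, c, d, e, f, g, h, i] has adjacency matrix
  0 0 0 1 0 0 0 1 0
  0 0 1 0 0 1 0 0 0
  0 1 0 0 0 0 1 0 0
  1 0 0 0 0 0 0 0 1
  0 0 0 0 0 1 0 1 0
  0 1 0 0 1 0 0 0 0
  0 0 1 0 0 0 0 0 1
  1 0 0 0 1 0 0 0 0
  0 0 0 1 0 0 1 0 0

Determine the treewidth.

2

A width-2 tree decomposition is:
Bags: B1 = {a, d, i}  B2 = {a, h, i}  B3 = {e, h, i}  B4 = {e, f, i}  B5 = {b, f, i}  B6 = {b, c, i}  B7 = {c, g, i}
Tree: B1–B2, B2–B3, B3–B4, B4–B5, B5–B6, B6–B7
Each bag holds 3 vertices, so the decomposition has width 2, which upper-bounds the treewidth. Since i–d–a–h–e–f–b–c–g–i is a cycle in G, G is not acyclic. Forests are exactly the graphs of treewidth ≤ 1, so tw(G) ≥ 2. The upper and lower bounds meet at 2, so that is the treewidth.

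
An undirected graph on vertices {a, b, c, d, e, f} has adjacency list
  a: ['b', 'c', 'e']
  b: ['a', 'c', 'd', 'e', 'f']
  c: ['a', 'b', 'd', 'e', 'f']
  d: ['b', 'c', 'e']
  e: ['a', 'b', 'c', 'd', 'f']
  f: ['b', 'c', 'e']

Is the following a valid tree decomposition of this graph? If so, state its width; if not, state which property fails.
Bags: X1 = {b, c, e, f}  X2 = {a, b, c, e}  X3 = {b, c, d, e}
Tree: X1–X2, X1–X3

Yes; width 3.

Checking the three conditions: (i) the bags cover all of {a, b, c, d, e, f}; (ii) for each edge, some bag contains both endpoints; (iii) the bags containing any fixed vertex form a subtree. All hold, so the decomposition is valid with width 4 − 1 = 3.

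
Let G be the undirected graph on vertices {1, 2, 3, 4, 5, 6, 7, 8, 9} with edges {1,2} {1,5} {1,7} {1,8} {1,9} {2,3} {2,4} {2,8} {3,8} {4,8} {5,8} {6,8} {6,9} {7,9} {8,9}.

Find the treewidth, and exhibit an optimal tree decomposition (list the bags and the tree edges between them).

Each bag holds 3 vertices, so the decomposition has width 2, which upper-bounds the treewidth. On the other hand G contains the 3-clique {1, 8, 9}. A clique must lie in a single bag of any decomposition, so no decomposition can have width below 2. The upper and lower bounds meet at 2, so that is the treewidth.

Treewidth 2.
One optimal decomposition is:
Bags: B1 = {1, 8, 9}  B2 = {1, 2, 8}  B3 = {2, 4, 8}  B4 = {2, 3, 8}  B5 = {1, 5, 8}  B6 = {6, 8, 9}  B7 = {1, 7, 9}
Tree: B1–B2, B2–B3, B2–B4, B1–B5, B1–B6, B1–B7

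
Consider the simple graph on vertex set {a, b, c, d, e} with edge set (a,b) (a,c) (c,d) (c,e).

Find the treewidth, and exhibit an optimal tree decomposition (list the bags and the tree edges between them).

Treewidth 1.
Bags: B1 = {c, d}  B2 = {a, c}  B3 = {a, b}  B4 = {c, e}
Tree: B1–B2, B2–B3, B2–B4

Each bag holds 2 vertices, so the decomposition has width 1, which upper-bounds the treewidth. G has an edge, so its treewidth is at least 1. Combining the bounds, tw(G) = 1.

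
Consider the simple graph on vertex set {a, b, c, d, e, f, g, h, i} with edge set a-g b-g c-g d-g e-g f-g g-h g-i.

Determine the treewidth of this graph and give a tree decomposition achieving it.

Every bag has size at most 2, so the width is 2 − 1 = 1 and tw(G) ≤ 1. G has an edge, so its treewidth is at least 1. Combining the bounds, tw(G) = 1.

Treewidth 1.
One optimal decomposition is:
Bags: B1 = {e, g}  B2 = {d, g}  B3 = {c, g}  B4 = {g, h}  B5 = {g, i}  B6 = {a, g}  B7 = {b, g}  B8 = {f, g}
Tree: B1–B2, B2–B3, B2–B4, B2–B5, B3–B6, B6–B7, B2–B8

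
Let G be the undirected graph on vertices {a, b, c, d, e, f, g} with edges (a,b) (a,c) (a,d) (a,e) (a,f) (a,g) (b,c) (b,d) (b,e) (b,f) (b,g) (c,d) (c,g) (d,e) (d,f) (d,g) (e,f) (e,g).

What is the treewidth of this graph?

4

A width-4 tree decomposition is:
Bags: B1 = {a, b, d, e, g}  B2 = {a, b, d, e, f}  B3 = {a, b, c, d, g}
Tree: B1–B2, B1–B3
The largest bag has 5 vertices, giving width 4; this decomposition certifies tw(G) ≤ 4. On the other hand G contains the 5-clique {a, b, d, e, g}. A clique must lie in a single bag of any decomposition, so no decomposition can have width below 4. Therefore the treewidth is 4.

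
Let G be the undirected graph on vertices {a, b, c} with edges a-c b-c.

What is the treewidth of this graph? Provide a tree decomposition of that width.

Each bag holds 2 vertices, so the decomposition has width 1, which upper-bounds the treewidth. Any graph with an edge has treewidth ≥ 1, and G has the edge a–c. Hence tw(G) = 1 exactly.

Treewidth 1.
One such decomposition:
Bags: B1 = {a, c}  B2 = {b, c}
Tree: B1–B2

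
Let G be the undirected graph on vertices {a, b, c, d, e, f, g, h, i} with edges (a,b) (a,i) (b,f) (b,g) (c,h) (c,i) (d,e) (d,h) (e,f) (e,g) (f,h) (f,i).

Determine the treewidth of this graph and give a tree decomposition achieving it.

The largest bag has 4 vertices, giving width 3; this decomposition certifies tw(G) ≤ 3. For the lower bound: the 4 vertex sets {a,c,i}, {h}, {f}, {b,d,e,g} are disjoint, each induces a connected subgraph, and every pair is joined by at least one edge of G. Contracting each set to a single vertex therefore yields K_{4} as a minor, and since treewidth is minor-monotone, tw(G) ≥ tw(K_{4}) = 3. Combining the bounds, tw(G) = 3.

Treewidth 3.
Bags: B1 = {a, c, h, i}  B2 = {a, f, h, i}  B3 = {a, b, f, h}  B4 = {b, d, f, h}  B5 = {b, d, e, f}  B6 = {b, d, e, g}
Tree: B1–B2, B2–B3, B3–B4, B4–B5, B5–B6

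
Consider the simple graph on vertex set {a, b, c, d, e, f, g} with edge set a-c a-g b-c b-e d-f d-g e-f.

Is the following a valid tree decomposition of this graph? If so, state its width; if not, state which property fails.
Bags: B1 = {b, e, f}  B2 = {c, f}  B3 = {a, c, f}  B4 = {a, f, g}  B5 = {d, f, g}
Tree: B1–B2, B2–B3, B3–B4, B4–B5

A tree decomposition must satisfy three properties: every vertex lies in some bag; for every edge, both endpoints lie together in some bag; and for every vertex, the bags containing it form a connected subtree. Here edge (b,c) lies in no bag, so the decomposition is invalid.

No — edge (b,c) lies in no bag.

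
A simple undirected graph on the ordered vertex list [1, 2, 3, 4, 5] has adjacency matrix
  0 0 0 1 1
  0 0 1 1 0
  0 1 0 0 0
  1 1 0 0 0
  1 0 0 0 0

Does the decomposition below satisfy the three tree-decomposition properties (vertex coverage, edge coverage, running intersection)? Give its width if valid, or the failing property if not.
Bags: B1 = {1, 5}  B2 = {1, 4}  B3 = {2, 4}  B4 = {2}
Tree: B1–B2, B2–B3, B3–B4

A tree decomposition must satisfy three properties: every vertex lies in some bag; for every edge, both endpoints lie together in some bag; and for every vertex, the bags containing it form a connected subtree. Here vertex 3 appears in no bag, so the decomposition is invalid.

No — vertex 3 appears in no bag.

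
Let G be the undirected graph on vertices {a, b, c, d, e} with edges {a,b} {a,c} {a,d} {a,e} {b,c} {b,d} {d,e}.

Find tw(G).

A width-2 tree decomposition is:
Bags: B1 = {a, b, d}  B2 = {a, d, e}  B3 = {a, b, c}
Tree: B1–B2, B1–B3
Each bag holds 3 vertices, so the decomposition has width 2, which upper-bounds the treewidth. For the lower bound, the 3 vertices {a, d, e} are pairwise adjacent, and any tree decomposition puts a clique entirely inside one bag — forcing width ≥ 2. Combining the bounds, tw(G) = 2.

2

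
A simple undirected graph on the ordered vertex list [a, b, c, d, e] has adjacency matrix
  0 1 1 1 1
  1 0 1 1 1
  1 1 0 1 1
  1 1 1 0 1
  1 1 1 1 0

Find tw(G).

4

A width-4 tree decomposition is:
Bags: B1 = {a, b, c, d, e}
Tree: (single bag)
A single bag containing all 5 vertices is trivially a valid decomposition of width 4. For the lower bound, the 5 vertices {a, b, c, d, e} are pairwise adjacent, and any tree decomposition puts a clique entirely inside one bag — forcing width ≥ 4. Combining the bounds, tw(G) = 4.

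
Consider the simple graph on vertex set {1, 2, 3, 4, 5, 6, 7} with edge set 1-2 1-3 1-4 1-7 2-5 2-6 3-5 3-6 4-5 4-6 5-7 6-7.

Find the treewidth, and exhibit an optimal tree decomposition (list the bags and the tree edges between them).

Every bag has size at most 4, so the width is 4 − 1 = 3 and tw(G) ≤ 3. For the lower bound: the 4 vertex sets {1,7}, {3,6}, {5}, {2} are disjoint, each induces a connected subgraph, and every pair is joined by at least one edge of G. Contracting each set to a single vertex therefore yields K_{4} as a minor, and since treewidth is minor-monotone, tw(G) ≥ tw(K_{4}) = 3. The upper and lower bounds meet at 3, so that is the treewidth.

Treewidth 3.
One optimal decomposition is:
Bags: B1 = {1, 5, 6, 7}  B2 = {1, 3, 5, 6}  B3 = {1, 2, 5, 6}  B4 = {1, 4, 5, 6}
Tree: B1–B2, B2–B3, B3–B4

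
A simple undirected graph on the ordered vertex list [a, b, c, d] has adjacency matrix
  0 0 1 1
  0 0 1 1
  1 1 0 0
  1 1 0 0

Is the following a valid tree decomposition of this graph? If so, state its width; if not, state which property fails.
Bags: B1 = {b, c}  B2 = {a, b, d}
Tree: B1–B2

No — edge (a,c) lies in no bag.

A tree decomposition must satisfy three properties: every vertex lies in some bag; for every edge, both endpoints lie together in some bag; and for every vertex, the bags containing it form a connected subtree. Here edge (a,c) lies in no bag, so the decomposition is invalid.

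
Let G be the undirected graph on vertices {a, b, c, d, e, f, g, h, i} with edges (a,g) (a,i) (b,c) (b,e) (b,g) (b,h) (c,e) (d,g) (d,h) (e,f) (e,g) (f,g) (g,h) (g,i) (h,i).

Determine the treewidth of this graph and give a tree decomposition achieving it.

Each bag holds 3 vertices, so the decomposition has width 2, which upper-bounds the treewidth. For the lower bound, the 3 vertices {a, g, i} are pairwise adjacent, and any tree decomposition puts a clique entirely inside one bag — forcing width ≥ 2. The upper and lower bounds meet at 2, so that is the treewidth.

Treewidth 2.
One such decomposition:
Bags: B1 = {d, g, h}  B2 = {b, g, h}  B3 = {b, e, g}  B4 = {g, h, i}  B5 = {e, f, g}  B6 = {a, g, i}  B7 = {b, c, e}
Tree: B1–B2, B2–B3, B2–B4, B3–B5, B4–B6, B3–B7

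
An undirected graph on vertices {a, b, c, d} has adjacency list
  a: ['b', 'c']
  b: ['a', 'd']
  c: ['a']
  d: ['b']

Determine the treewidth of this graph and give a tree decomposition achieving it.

The largest bag has 2 vertices, giving width 1; this decomposition certifies tw(G) ≤ 1. Since G has at least one edge (e.g. b–d), it is not an edgeless graph, so tw(G) ≥ 1. Therefore the treewidth is 1.

Treewidth 1.
One such decomposition:
Bags: B1 = {b, d}  B2 = {a, b}  B3 = {a, c}
Tree: B1–B2, B2–B3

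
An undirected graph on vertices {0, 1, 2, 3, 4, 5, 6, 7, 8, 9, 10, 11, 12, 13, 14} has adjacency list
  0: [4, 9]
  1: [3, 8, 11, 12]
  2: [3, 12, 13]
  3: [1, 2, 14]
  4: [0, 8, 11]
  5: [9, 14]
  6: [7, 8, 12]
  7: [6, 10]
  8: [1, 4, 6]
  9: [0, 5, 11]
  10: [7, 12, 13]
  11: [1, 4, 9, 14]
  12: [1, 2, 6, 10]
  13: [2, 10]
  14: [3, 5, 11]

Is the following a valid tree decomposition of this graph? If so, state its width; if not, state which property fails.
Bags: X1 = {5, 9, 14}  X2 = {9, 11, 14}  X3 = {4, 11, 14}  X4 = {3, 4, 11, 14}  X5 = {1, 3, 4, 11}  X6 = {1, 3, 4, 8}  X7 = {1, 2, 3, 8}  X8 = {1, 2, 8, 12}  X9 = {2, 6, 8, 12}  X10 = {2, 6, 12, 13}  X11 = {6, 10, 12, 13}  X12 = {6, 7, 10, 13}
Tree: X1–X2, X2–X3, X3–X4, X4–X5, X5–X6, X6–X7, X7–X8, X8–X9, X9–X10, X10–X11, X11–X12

A tree decomposition must satisfy three properties: every vertex lies in some bag; for every edge, both endpoints lie together in some bag; and for every vertex, the bags containing it form a connected subtree. Here vertex 0 appears in no bag, so the decomposition is invalid.

No — vertex 0 appears in no bag.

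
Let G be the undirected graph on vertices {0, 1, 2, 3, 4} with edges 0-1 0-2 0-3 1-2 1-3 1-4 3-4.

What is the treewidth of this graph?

A width-2 tree decomposition is:
Bags: B1 = {0, 1, 3}  B2 = {1, 3, 4}  B3 = {0, 1, 2}
Tree: B1–B2, B1–B3
Each bag holds 3 vertices, so the decomposition has width 2, which upper-bounds the treewidth. Conversely, {0, 1, 2} is a clique of size 3, and the vertices of any clique must share a bag in every tree decomposition; so some bag has ≥ 3 vertices and tw(G) ≥ 2. Therefore the treewidth is 2.

2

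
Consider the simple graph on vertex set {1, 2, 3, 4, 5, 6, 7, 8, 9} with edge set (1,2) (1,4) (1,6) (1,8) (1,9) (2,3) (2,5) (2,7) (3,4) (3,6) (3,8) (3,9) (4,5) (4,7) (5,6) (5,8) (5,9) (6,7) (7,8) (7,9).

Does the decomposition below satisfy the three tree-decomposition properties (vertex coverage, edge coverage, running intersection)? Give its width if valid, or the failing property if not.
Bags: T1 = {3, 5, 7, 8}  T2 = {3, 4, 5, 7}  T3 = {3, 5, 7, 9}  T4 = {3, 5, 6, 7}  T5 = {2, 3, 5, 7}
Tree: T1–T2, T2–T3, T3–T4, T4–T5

No — vertex 1 appears in no bag.

A tree decomposition must satisfy three properties: every vertex lies in some bag; for every edge, both endpoints lie together in some bag; and for every vertex, the bags containing it form a connected subtree. Here vertex 1 appears in no bag, so the decomposition is invalid.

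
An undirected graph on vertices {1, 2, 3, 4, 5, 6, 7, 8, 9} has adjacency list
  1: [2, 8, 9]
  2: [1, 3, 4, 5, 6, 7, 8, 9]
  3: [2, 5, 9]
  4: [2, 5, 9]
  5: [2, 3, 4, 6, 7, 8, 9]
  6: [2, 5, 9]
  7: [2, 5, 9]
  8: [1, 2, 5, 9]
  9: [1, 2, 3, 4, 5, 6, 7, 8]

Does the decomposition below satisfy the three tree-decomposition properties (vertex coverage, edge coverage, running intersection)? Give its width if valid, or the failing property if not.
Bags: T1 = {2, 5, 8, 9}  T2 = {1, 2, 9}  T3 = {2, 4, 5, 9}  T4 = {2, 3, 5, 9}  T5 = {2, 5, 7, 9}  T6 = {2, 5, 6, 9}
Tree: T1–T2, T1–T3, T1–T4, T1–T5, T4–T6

No — edge (8,1) lies in no bag.

A tree decomposition must satisfy three properties: every vertex lies in some bag; for every edge, both endpoints lie together in some bag; and for every vertex, the bags containing it form a connected subtree. Here edge (8,1) lies in no bag, so the decomposition is invalid.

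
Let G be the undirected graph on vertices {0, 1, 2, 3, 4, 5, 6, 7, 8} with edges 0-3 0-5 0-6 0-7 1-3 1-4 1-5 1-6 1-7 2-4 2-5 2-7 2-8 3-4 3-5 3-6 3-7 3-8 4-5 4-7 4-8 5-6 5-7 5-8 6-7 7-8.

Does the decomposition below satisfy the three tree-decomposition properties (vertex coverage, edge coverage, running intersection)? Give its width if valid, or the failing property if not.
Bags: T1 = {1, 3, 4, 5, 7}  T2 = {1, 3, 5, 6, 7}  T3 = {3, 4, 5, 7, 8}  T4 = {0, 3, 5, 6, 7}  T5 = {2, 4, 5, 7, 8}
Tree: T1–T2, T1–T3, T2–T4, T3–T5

Every vertex of G appears in some bag (union = {0, 1, 2, 3, 4, 5, 6, 7, 8}); every edge is covered by a bag; and for each vertex v the set of bags containing v is connected in the bag tree. The decomposition is therefore valid. The largest bag has 5 vertices, so the width is 4.

Yes; width 4.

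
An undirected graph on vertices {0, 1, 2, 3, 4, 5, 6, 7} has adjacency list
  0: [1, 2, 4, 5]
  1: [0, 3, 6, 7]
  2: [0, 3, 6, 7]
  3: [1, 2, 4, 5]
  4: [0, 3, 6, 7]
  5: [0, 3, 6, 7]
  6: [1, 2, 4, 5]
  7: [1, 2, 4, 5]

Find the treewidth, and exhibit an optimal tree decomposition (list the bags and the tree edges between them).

The largest bag has 5 vertices, giving width 4; this decomposition certifies tw(G) ≤ 4. For the lower bound: the 5 vertex sets {1,6}, {2,7}, {0,4}, {3}, {5} are disjoint, each induces a connected subgraph, and every pair is joined by at least one edge of G. Contracting each set to a single vertex therefore yields K_{5} as a minor, and since treewidth is minor-monotone, tw(G) ≥ tw(K_{5}) = 4. Hence tw(G) = 4 exactly.

Treewidth 4.
Bags: B1 = {0, 1, 3, 6, 7}  B2 = {0, 2, 3, 6, 7}  B3 = {0, 3, 4, 6, 7}  B4 = {0, 3, 5, 6, 7}
Tree: B1–B2, B2–B3, B3–B4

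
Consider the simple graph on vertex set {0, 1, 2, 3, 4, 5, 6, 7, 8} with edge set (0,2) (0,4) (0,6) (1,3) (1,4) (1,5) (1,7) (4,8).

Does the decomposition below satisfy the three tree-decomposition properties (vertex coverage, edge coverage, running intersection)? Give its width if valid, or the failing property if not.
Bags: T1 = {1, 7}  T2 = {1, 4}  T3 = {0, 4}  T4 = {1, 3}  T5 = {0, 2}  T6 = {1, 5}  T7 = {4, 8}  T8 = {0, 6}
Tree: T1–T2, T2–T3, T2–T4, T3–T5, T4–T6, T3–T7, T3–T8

Every vertex of G appears in some bag (union = {0, 1, 2, 3, 4, 5, 6, 7, 8}); every edge is covered by a bag; and for each vertex v the set of bags containing v is connected in the bag tree. The decomposition is therefore valid. The largest bag has 2 vertices, so the width is 1.

Yes; width 1.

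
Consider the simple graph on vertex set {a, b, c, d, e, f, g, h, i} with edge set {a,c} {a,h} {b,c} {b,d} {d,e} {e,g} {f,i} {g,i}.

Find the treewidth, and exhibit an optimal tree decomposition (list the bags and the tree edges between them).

Treewidth 1.
One optimal decomposition is:
Bags: B1 = {a, h}  B2 = {a, c}  B3 = {b, c}  B4 = {b, d}  B5 = {d, e}  B6 = {e, g}  B7 = {g, i}  B8 = {f, i}
Tree: B1–B2, B2–B3, B3–B4, B4–B5, B5–B6, B6–B7, B7–B8

Each bag holds 2 vertices, so the decomposition has width 1, which upper-bounds the treewidth. G has an edge, so its treewidth is at least 1. Therefore the treewidth is 1.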